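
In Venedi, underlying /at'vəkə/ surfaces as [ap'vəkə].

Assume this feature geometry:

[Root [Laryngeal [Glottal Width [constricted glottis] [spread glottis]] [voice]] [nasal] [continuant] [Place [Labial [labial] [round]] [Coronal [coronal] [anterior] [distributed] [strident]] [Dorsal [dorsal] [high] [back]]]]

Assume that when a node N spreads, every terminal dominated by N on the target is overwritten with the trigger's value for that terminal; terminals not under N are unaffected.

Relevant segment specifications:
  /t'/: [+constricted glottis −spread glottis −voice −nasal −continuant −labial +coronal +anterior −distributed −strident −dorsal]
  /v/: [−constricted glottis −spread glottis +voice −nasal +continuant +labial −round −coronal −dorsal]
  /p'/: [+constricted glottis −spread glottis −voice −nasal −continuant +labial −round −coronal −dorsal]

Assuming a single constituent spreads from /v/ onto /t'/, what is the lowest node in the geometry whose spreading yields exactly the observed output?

Place

/t'/ and [p'] differ in [labial], [round], [coronal], [anterior], [distributed], [strident]; every other specified feature is identical.
These terminals are all dominated by Place, and no proper subconstituent of Place covers them all; Place is their lowest common ancestor.
Spreading Place from /v/ overwrites each of those terminals with /v/'s values, yielding exactly [p'].
Had Root spread, [constricted glottis], [continuant] would have taken /v/'s values; they stay as in /t'/, confirming the spreading constituent is exactly Place.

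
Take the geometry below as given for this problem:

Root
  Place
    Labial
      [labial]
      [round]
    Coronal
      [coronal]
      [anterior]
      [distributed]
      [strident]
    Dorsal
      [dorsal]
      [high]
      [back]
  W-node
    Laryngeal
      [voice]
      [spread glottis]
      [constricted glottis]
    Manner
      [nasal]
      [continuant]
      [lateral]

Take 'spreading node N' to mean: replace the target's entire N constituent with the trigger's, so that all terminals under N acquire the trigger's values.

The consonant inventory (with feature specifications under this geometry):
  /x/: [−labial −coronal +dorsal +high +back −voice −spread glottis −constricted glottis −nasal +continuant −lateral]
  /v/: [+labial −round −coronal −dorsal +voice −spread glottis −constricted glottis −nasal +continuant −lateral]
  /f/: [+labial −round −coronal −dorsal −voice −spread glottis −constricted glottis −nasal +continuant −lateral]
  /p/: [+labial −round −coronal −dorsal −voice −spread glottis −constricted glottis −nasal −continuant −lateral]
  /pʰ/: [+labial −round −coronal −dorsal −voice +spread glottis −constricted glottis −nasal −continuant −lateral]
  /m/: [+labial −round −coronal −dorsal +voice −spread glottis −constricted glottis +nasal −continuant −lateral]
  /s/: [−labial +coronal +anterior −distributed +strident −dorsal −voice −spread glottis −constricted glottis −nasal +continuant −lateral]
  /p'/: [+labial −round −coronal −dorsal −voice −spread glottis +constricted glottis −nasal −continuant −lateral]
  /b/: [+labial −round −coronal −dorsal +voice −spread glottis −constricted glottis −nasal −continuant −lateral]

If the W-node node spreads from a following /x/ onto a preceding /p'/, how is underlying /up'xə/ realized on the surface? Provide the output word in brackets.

[ufxə]

Terminals under W-node in this geometry: [voice], [spread glottis], [constricted glottis], [nasal], [continuant], [lateral].
The target acquires /x/'s values for everything under W-node — [−voice], [−spread glottis], [−constricted glottis], [−nasal], [+continuant], [−lateral] — while keeping its own [labial], [round], [coronal], ….
Among the inventory, only /f/ has exactly this specification, giving the surface form [ufxə].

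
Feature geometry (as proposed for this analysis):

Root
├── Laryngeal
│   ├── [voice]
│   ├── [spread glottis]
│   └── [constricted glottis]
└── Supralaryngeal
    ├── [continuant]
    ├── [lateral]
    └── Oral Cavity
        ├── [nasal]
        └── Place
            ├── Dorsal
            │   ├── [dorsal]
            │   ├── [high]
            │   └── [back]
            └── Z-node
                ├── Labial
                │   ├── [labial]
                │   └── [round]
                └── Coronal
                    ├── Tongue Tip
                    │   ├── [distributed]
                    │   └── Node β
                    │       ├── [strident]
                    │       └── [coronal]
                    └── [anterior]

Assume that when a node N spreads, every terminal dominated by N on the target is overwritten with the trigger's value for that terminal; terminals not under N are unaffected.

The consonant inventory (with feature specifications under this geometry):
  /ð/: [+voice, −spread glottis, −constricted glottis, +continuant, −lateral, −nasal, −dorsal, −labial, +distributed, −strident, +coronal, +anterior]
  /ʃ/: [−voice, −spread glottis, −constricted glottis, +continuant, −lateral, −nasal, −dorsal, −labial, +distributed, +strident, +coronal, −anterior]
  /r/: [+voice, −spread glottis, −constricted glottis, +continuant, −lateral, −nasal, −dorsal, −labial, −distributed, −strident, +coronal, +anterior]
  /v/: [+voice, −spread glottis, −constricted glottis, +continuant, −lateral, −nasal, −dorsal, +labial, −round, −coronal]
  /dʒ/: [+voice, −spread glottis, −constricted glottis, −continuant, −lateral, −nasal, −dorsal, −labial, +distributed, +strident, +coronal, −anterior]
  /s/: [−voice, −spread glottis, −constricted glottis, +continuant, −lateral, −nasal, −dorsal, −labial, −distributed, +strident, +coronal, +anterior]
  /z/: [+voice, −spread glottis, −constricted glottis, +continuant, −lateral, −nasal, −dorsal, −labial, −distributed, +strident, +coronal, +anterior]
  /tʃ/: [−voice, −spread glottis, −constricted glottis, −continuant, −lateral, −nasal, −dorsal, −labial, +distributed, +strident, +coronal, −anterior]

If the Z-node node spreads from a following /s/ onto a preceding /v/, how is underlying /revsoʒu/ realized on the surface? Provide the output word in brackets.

Terminals under Z-node in this geometry: [labial], [round], [distributed], [strident], [coronal], [anterior].
After delinking /v/'s Z-node and linking /s/'s, the affected terminals become [−labial], [−distributed], [+strident], [+coronal], [+anterior]; [voice], [spread glottis], [constricted glottis], … (outside Z-node) are retained from /v/.
Among the inventory, only /z/ has exactly this specification, giving the surface form [rezsoʒu].

[rezsoʒu]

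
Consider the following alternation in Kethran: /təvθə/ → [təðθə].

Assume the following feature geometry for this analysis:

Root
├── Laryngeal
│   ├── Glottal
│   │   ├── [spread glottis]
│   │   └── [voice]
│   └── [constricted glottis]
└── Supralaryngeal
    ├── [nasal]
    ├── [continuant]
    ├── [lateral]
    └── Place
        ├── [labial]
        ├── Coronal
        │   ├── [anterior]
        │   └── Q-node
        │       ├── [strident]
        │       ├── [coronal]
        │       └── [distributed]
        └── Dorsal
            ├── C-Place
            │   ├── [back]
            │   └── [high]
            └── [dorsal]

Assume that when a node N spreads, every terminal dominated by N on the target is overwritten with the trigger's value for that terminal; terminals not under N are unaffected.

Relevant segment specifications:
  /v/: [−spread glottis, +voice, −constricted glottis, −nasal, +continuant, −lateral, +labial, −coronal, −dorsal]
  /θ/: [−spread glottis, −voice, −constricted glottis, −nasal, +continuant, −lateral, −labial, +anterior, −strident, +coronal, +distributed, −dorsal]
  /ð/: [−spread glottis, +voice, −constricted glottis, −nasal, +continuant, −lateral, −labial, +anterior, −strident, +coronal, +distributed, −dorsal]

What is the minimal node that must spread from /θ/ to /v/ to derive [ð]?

Place

/v/ and [ð] differ in [labial], [coronal], [anterior], [distributed], [strident]; every other specified feature is identical.
These terminals are all dominated by Place, and no proper subconstituent of Place covers them all; Place is their lowest common ancestor.
If Place spreads, every terminal under it takes /θ/'s value, producing [ð] as observed.
[voice] stays as in /v/ although /θ/ differs there, so no node dominating it spread; among the remaining candidates Place is the lowest that derives the output.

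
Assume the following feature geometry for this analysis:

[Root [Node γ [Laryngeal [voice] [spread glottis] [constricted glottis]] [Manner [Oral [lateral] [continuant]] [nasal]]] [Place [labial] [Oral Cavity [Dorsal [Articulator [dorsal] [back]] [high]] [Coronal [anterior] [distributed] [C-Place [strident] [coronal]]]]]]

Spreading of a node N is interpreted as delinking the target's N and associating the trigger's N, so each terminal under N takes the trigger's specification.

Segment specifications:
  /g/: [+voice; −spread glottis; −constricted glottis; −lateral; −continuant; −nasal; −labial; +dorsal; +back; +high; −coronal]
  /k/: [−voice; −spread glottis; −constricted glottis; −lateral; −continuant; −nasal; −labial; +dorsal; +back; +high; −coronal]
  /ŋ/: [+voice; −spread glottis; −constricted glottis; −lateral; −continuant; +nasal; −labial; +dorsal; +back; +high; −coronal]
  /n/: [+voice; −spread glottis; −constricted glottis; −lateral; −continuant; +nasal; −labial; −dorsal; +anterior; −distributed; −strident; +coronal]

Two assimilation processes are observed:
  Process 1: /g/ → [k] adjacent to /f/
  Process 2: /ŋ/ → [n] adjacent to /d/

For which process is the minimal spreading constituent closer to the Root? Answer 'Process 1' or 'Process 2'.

In Process 1, [voice] changes, so the minimal spreading node is [voice] at depth 3.
In Process 2, [coronal], [anterior], [distributed], [strident], [dorsal], [high], [back] change, so the minimal spreading node is Oral Cavity at depth 2.
Oral Cavity is closer to Root than [voice], so Process 2 spreads the higher node.

Process 2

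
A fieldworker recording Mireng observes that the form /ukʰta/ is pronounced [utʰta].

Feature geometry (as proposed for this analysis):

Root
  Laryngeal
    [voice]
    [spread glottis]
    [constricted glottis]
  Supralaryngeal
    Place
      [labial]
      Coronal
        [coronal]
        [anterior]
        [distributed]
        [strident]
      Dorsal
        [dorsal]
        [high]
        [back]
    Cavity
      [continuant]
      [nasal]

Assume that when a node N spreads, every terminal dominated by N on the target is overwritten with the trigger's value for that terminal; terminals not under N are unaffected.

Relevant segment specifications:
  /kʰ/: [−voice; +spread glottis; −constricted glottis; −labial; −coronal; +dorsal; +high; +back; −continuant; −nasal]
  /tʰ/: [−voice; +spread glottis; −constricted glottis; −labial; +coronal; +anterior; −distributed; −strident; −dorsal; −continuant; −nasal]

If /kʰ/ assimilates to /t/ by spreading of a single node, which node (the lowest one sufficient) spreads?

Feature comparison: [coronal], [anterior], [distributed], [strident], [dorsal], [high], [back] differ between /kʰ/ and [tʰ]; the remaining terminals match.
In this geometry the lowest node dominating all of them is Place: every daughter of Place dominates only a proper subset, so no lower node suffices.
Spreading Place from /t/ overwrites each of those terminals with /t/'s values, yielding exactly [tʰ].
[spread glottis], a feature on which the two segments disagree outside Place, is unchanged — nothing dominating it spread, and Place is the minimal sufficient constituent.

Place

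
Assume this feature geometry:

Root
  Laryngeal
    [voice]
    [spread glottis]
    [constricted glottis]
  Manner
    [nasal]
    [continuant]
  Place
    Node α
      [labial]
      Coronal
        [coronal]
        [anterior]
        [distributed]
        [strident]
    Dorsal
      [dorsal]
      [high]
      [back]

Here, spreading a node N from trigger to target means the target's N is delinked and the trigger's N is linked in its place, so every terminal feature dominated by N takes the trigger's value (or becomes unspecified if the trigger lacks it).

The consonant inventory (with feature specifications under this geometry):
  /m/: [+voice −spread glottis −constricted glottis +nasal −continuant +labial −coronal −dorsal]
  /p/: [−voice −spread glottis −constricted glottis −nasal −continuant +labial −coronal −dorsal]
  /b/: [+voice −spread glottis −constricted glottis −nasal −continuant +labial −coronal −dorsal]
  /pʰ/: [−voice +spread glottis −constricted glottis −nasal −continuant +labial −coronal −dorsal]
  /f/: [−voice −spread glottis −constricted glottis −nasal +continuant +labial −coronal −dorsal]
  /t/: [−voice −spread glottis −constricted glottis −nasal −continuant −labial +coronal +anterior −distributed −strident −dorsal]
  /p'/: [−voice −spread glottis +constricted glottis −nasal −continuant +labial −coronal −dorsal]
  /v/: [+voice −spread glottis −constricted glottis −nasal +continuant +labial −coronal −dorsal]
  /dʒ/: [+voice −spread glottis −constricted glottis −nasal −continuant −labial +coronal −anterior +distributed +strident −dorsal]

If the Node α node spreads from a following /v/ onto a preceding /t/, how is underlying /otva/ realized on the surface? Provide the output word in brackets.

The Node α node dominates the terminals [labial], [coronal], [anterior], [distributed], [strident].
After delinking /t/'s Node α and linking /v/'s, the affected terminals become [+labial], [−coronal]; [voice], [spread glottis], [constricted glottis], … (outside Node α) are retained from /t/.
Among the inventory, only /p/ has exactly this specification, giving the surface form [opva].

[opva]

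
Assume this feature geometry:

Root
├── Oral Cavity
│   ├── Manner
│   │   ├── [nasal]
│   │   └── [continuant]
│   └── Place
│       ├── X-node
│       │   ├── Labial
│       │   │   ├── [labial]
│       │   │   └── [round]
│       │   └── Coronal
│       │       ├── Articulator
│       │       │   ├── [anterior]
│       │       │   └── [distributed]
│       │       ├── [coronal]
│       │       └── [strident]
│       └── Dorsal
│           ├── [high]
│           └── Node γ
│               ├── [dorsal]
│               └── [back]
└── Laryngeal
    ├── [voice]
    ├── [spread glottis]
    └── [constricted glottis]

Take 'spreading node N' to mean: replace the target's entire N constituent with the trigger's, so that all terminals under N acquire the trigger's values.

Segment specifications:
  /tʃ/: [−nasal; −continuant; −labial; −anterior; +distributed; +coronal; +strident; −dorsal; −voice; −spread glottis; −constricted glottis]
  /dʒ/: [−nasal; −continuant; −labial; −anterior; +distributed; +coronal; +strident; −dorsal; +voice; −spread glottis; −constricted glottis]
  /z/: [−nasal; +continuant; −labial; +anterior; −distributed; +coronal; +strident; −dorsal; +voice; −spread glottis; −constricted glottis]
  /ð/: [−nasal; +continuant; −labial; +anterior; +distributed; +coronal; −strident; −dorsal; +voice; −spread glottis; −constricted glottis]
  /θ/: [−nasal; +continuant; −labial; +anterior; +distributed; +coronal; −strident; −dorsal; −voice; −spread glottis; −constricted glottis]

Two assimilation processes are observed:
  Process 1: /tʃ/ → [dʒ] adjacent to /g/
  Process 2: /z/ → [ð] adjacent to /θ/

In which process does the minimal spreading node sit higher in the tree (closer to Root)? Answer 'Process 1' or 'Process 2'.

Process 1: the feature that changes is [voice]; the minimal node is [voice] (depth 2).
In Process 2, [distributed], [strident] change, so the minimal spreading node is Coronal at depth 4.
[voice] is closer to Root than Coronal, so Process 1 spreads the higher node.

Process 1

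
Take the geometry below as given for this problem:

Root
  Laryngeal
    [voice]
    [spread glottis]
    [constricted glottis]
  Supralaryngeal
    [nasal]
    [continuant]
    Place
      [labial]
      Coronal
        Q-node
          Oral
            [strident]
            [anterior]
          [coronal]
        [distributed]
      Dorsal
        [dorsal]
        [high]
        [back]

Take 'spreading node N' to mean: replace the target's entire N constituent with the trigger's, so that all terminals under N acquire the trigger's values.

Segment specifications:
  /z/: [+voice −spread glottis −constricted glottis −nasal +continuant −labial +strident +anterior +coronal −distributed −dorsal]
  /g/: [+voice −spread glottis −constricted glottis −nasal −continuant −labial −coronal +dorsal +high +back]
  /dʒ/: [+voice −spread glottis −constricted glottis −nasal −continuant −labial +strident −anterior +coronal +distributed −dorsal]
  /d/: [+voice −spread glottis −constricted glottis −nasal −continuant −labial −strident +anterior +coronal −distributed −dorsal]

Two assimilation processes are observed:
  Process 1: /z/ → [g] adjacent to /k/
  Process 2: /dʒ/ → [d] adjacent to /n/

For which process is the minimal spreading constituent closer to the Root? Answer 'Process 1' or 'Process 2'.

Process 1

In Process 1, [continuant], [coronal], [anterior], [distributed], [strident], [dorsal], [high], [back] change, so the minimal spreading node is Supralaryngeal at depth 1.
Process 2: the features that change are [anterior], [distributed], [strident]; the minimal node is Coronal (depth 3).
Supralaryngeal is closer to Root than Coronal, so Process 1 spreads the higher node.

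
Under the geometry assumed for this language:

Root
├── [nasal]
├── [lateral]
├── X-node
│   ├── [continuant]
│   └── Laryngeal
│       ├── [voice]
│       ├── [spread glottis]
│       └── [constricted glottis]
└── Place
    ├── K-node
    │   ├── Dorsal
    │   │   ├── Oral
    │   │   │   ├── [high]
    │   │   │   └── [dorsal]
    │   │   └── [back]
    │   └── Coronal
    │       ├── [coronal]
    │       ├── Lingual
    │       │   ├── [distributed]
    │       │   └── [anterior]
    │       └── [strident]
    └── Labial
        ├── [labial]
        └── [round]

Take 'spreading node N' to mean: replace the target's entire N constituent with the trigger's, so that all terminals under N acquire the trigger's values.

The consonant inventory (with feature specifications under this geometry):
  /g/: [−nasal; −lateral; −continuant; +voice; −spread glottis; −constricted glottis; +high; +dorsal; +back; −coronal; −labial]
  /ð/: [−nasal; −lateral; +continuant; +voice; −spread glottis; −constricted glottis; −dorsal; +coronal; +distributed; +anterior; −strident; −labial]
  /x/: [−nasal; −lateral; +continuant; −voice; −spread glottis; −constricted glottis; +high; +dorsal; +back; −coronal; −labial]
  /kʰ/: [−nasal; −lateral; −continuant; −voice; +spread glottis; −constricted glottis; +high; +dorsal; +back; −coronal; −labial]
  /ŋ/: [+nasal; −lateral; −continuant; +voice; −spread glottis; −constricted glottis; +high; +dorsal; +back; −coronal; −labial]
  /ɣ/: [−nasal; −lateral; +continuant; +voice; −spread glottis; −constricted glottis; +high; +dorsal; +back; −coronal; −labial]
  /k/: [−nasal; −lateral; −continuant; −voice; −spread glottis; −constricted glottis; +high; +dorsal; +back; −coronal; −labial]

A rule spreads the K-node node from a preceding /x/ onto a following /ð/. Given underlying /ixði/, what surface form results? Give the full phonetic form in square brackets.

The K-node node dominates the terminals [high], [dorsal], [back], [coronal], [distributed], [anterior], [strident].
The target acquires /x/'s values for everything under K-node — [+high], [+dorsal], [+back], [−coronal] — while keeping its own [nasal], [lateral], [continuant], ….
The resulting bundle matches /ɣ/ in the inventory; substituting it for /ð/ gives [ixɣi].

[ixɣi]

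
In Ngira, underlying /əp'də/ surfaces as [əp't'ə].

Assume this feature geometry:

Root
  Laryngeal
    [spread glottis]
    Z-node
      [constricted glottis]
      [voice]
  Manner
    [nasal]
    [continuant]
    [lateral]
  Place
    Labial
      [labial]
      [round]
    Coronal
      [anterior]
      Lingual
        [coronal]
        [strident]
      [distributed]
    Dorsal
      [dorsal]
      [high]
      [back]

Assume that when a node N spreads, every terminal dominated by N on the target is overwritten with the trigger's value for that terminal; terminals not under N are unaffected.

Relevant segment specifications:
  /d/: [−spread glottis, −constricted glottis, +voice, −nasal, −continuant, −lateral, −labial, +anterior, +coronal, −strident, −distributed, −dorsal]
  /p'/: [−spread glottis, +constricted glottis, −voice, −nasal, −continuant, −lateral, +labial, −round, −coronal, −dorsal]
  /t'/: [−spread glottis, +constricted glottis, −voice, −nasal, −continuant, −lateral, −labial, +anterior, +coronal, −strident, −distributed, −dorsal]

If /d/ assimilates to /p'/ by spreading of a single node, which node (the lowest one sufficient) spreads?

Z-node

/d/ and [t'] differ in [voice], [constricted glottis]; every other specified feature is identical.
Tracing each changed feature up the tree, the paths first meet at Z-node; any lower node misses at least one of them.
Spreading Z-node from /p'/ overwrites each of those terminals with /p'/'s values, yielding exactly [t'].
[labial], [coronal] stay as in /d/ although /p'/ differs there, so no node dominating them spread; among the remaining candidates Z-node is the lowest that derives the output.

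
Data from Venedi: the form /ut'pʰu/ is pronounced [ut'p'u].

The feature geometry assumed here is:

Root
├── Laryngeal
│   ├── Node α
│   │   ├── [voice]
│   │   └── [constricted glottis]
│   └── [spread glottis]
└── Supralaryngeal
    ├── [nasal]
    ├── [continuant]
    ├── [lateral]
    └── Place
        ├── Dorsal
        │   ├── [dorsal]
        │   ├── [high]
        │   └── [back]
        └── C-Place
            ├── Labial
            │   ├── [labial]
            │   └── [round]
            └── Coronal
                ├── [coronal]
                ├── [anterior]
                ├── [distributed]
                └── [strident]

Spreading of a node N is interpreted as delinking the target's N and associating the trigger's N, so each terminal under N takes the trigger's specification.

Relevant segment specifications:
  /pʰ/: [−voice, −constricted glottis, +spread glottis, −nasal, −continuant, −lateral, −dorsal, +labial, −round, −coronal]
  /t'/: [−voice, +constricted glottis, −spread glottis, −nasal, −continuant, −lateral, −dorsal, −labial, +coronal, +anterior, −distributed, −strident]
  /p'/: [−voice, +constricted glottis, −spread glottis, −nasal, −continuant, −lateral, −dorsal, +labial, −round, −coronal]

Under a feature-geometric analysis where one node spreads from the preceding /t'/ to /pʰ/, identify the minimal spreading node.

Laryngeal

The alternation /pʰ/ → [p'] changes [spread glottis], [constricted glottis] and nothing else.
In this geometry the lowest node dominating all of them is Laryngeal: every daughter of Laryngeal dominates only a proper subset, so no lower node suffices.
Spreading Laryngeal from /t'/ overwrites each of those terminals with /t'/'s values, yielding exactly [p'].
[coronal], [labial] — on which /t'/ differs from /pʰ/ — are unchanged, so Root cannot have spread; the constituent is no larger than Laryngeal.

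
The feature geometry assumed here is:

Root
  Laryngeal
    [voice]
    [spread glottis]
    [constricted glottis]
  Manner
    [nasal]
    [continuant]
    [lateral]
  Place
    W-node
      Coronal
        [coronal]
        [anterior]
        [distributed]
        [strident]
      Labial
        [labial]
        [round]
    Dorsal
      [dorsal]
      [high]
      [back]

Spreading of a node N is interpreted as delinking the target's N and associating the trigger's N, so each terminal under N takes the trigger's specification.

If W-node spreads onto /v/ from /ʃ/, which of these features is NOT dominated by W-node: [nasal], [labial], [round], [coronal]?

W-node dominates exactly [coronal], [anterior], [distributed], [strident], [labial], [round].
[coronal], [labial], [round] all lie under W-node, so they are overwritten when W-node spreads.
[nasal] is not within the W-node subtree (it hangs from Manner), so /v/'s [nasal] value survives.

[nasal]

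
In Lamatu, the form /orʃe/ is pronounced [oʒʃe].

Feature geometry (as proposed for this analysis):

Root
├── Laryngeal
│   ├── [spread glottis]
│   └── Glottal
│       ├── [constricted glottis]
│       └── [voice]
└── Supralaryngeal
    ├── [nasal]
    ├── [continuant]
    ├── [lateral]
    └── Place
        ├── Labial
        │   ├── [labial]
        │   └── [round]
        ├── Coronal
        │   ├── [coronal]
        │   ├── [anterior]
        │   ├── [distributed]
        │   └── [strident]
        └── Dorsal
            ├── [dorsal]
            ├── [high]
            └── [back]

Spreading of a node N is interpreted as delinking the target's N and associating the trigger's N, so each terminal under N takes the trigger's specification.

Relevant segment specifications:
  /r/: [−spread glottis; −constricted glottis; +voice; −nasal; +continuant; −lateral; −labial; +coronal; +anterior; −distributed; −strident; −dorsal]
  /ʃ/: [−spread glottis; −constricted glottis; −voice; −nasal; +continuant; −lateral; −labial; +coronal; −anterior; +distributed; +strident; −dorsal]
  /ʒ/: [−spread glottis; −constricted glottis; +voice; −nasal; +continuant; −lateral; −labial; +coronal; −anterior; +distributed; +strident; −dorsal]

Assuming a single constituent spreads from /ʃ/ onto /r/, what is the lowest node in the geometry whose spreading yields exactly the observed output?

Coronal

Feature comparison: [anterior], [distributed], [strident] differ between /r/ and [ʒ]; the remaining terminals match.
These terminals are all dominated by Coronal, and no proper subconstituent of Coronal covers them all; Coronal is their lowest common ancestor.
Delinking /r/'s Coronal and associating /ʃ/'s Coronal gives precisely the feature bundle of [ʒ].
[voice] stays as in /r/ although /ʃ/ differs there, so no node dominating it spread; among the remaining candidates Coronal is the lowest that derives the output.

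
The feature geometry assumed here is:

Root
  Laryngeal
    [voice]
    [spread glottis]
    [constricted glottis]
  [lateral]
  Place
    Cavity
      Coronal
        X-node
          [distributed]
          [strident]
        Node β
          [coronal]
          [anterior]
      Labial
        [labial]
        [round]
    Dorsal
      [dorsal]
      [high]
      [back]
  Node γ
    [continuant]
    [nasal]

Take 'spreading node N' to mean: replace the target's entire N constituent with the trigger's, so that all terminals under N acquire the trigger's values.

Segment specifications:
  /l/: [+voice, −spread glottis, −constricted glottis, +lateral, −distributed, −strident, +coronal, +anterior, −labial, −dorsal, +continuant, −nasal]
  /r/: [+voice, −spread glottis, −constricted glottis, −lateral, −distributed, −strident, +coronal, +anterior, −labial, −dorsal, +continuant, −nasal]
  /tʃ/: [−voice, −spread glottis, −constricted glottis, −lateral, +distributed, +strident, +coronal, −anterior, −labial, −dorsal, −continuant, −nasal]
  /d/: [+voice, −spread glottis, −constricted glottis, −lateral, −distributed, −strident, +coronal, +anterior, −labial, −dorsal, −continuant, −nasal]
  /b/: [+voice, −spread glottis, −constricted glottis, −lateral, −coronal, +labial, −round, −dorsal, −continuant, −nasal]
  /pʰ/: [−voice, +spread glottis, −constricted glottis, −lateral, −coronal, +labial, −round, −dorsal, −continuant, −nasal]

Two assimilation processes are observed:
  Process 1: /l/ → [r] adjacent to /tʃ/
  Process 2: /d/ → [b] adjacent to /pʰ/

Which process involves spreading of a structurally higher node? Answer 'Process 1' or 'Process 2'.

In Process 1, [lateral] changes, so the minimal spreading node is [lateral] at depth 1.
Process 2: the features that change are [labial], [round], [coronal], [anterior], [distributed], [strident]; the minimal node is Cavity (depth 2).
[lateral] (depth 1) sits above Cavity (depth 2), making Process 1 the one with the higher spreading node.

Process 1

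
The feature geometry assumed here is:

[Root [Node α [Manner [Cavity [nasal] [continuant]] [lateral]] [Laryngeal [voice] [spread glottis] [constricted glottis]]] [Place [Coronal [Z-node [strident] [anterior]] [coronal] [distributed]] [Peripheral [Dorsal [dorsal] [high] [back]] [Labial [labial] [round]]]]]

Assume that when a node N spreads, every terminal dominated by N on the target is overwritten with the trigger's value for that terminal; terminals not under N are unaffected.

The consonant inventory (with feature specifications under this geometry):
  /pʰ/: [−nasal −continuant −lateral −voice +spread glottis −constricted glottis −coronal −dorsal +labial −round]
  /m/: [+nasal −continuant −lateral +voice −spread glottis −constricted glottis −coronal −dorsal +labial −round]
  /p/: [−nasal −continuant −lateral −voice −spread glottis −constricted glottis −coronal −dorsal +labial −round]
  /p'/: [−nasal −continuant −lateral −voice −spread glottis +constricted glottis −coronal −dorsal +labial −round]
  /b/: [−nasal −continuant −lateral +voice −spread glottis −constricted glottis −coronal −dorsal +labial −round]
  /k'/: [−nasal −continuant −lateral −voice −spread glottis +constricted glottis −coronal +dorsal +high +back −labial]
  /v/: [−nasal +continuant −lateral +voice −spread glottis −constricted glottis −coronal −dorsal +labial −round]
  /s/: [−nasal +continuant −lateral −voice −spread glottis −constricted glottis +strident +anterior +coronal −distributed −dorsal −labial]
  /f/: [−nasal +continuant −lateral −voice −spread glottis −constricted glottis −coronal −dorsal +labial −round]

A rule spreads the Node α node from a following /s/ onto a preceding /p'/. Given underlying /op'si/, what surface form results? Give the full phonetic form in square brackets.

Node α immediately or transitively dominates [nasal], [continuant], [lateral], [voice], [spread glottis], [constricted glottis].
Spreading Node α from /s/ onto /p'/ replaces those values with /s/'s: [−nasal], [+continuant], [−lateral], [−voice], [−spread glottis], [−constricted glottis]. Features outside Node α ([coronal], [dorsal], [labial], …) stay as in /p'/.
The resulting bundle matches /f/ in the inventory; substituting it for /p'/ gives [ofsi].

[ofsi]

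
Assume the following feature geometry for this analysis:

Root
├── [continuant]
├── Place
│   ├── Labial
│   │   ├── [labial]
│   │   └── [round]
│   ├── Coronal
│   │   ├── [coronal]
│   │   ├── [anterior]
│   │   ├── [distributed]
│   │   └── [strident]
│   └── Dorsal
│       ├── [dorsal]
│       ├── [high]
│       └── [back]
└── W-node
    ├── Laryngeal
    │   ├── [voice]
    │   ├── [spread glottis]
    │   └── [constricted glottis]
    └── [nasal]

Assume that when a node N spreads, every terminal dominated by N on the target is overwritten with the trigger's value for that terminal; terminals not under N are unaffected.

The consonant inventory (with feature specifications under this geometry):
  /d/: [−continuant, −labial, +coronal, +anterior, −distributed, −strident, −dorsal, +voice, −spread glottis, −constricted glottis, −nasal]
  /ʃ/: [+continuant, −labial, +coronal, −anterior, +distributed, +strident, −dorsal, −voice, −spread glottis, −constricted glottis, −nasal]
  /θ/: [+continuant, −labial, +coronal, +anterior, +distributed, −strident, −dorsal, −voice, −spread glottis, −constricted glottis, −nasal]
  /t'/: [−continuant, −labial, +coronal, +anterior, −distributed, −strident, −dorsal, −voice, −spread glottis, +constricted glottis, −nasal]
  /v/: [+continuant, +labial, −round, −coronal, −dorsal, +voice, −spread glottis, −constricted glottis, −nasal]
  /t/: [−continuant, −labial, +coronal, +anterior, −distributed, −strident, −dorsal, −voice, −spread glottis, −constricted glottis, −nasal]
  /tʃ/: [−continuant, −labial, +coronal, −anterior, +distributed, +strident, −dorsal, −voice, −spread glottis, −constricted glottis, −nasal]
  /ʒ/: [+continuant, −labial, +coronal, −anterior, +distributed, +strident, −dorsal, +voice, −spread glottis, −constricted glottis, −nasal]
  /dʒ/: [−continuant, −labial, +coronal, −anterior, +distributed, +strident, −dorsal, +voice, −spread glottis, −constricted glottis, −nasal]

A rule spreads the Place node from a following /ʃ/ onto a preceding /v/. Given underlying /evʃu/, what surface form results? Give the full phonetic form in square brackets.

Place immediately or transitively dominates [labial], [round], [coronal], [anterior], [distributed], [strident], [dorsal], [high], [back].
Spreading Place from /ʃ/ onto /v/ replaces those values with /ʃ/'s: [−labial], [+coronal], [−anterior], [+distributed], [+strident], [−dorsal]. Features outside Place ([continuant], [voice], [spread glottis], …) stay as in /v/.
The resulting bundle matches /ʒ/ in the inventory; substituting it for /v/ gives [eʒʃu].

[eʒʃu]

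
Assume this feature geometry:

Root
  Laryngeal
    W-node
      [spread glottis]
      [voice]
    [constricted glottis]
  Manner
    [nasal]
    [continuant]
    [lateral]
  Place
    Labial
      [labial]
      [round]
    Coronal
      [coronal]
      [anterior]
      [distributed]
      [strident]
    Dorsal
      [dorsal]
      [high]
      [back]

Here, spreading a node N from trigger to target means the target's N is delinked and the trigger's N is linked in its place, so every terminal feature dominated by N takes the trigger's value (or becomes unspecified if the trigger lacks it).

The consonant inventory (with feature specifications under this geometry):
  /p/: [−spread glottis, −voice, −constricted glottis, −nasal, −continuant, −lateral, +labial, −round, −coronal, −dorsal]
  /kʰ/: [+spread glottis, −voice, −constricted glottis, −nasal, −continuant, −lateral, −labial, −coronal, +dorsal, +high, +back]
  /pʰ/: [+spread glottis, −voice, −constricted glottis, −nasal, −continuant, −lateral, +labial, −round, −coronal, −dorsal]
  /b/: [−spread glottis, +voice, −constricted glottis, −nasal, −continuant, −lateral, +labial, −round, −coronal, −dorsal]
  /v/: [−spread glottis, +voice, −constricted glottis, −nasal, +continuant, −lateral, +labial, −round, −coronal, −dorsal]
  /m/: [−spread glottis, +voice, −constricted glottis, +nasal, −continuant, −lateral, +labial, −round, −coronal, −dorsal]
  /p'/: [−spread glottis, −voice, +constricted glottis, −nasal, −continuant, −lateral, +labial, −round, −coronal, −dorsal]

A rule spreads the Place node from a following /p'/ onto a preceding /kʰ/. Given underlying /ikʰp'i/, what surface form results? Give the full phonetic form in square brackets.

[ipʰp'i]

Terminals under Place in this geometry: [labial], [round], [coronal], [anterior], [distributed], [strident], [dorsal], [high], [back].
After delinking /kʰ/'s Place and linking /p'/'s, the affected terminals become [+labial], [−round], [−coronal], [−dorsal]; [spread glottis], [voice], [constricted glottis], … (outside Place) are retained from /kʰ/.
Among the inventory, only /pʰ/ has exactly this specification, giving the surface form [ipʰp'i].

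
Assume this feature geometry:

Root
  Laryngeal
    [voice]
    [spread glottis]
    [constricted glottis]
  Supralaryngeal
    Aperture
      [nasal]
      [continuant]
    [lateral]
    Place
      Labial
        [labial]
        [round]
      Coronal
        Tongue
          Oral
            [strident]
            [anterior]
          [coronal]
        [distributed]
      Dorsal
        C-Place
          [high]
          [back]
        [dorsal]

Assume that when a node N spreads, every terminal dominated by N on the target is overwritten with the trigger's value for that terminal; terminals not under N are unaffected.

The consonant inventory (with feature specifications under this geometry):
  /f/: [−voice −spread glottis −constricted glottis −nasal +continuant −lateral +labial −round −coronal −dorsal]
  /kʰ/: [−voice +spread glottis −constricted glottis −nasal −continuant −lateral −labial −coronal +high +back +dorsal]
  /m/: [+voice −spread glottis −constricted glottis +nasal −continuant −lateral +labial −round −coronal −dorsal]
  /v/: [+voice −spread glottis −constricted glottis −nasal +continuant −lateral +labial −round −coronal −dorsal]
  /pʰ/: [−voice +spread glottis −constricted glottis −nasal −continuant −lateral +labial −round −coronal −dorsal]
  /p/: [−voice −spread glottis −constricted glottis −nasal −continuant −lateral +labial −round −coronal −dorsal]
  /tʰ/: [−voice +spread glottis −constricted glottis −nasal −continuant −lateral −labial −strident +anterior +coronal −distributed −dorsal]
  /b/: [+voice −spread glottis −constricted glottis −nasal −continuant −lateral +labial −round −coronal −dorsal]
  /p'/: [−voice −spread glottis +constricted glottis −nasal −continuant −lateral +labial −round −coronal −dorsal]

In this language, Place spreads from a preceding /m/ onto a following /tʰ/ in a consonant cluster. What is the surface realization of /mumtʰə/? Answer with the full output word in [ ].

Place immediately or transitively dominates [labial], [round], [strident], [anterior], [coronal], [distributed], [high], [back], [dorsal].
Spreading Place from /m/ onto /tʰ/ replaces those values with /m/'s: [+labial], [−round], [−coronal], [−dorsal]. Features outside Place ([voice], [spread glottis], [constricted glottis], …) stay as in /tʰ/.
Among the inventory, only /pʰ/ has exactly this specification, giving the surface form [mumpʰə].

[mumpʰə]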